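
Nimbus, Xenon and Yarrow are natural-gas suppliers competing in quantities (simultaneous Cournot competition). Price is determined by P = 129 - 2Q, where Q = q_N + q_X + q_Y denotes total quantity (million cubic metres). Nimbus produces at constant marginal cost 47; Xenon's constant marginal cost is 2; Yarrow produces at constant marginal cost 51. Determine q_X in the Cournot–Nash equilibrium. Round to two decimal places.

27.63

Nimbus's profit: π_N = (129 - 2Q)q_N - (47q_N). Setting ∂π_N/∂q_N = 0: 82 - 4q_N - 2(q_X + q_Y) = 0.
Xenon's profit: π_X = (129 - 2Q)q_X - (2q_X). Setting ∂π_X/∂q_X = 0: 127 - 4q_X - 2(q_N + q_Y) = 0.
Yarrow's profit: π_Y = (129 - 2Q)q_Y - (51q_Y). Setting ∂π_Y/∂q_Y = 0: 78 - 4q_Y - 2(q_N + q_X) = 0.
Summing all 3 equations gives 287 − 8Q = 0, hence Q = 287/8.
Back-substituting: q_N = (82 − 287/4)/2 = 41/8, q_X = (127 − 287/4)/2 = 221/8, q_Y = (78 − 287/4)/2 = 25/8.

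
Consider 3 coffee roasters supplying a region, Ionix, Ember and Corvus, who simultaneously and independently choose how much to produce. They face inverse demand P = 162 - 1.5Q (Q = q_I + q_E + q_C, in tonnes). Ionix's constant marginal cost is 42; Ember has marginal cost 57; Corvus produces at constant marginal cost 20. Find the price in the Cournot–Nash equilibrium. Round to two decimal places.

70.25

Ionix's profit: π_I = (162 - 1.5Q)q_I - (42q_I). Setting ∂π_I/∂q_I = 0: 120 - 3q_I - (3/2)(q_E + q_C) = 0.
Ember's first-order condition: 105 - 3q_E - (3/2)(q_I + q_C) = 0.
Corvus's profit: π_C = (162 - 1.5Q)q_C - (20q_C). Setting ∂π_C/∂q_C = 0: 142 - 3q_C - (3/2)(q_I + q_E) = 0.
Summing all 3 equations gives 367 − 6Q = 0, hence Q = 367/6.
Back-substituting: q_I = (120 − 367/4)/(3/2) = 113/6, q_E = (105 − 367/4)/(3/2) = 53/6, q_C = (142 − 367/4)/(3/2) = 67/2.
Total output Q = 367/6, so price P = 162 - (3/2)·(367/6) = 281/4.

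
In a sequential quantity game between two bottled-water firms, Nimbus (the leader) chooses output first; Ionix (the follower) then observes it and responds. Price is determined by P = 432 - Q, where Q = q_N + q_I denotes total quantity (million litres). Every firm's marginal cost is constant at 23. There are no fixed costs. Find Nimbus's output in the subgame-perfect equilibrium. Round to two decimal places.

Solve by backward induction. Given q_N, the follower Ionix maximises π_I = (432 - q_N - q_I)q_I - 23q_I.
∂π_I/∂q_I = 409 - q_N - 2q_I = 0 gives the reaction function q_I = (409 - q_N)/2.
The leader anticipates this reaction. Substituting into P = 432 - Q gives P = 455/2 - (1/2)q_N, so π_N = (455/2 - (1/2)q_N)q_N - 23q_N.
Maximising: ∂π_N/∂q_N = 409/2 - q_N = 0, giving q_N = 409/2.
Then q_I = (409 - 409/2)/2 = 409/4.

204.50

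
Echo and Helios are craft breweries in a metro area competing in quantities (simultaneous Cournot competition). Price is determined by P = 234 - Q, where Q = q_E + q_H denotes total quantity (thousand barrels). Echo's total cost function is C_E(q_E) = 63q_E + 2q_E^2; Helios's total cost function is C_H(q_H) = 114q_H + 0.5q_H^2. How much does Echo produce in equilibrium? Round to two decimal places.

23.12

Echo's profit: π_E = (234 - Q)q_E - (63q_E + 2q_E²). Setting ∂π_E/∂q_E = 0: 171 - 6q_E - (q_H) = 0.
Helios's profit: π_H = (234 - Q)q_H - (114q_H + (1/2)q_H²). Setting ∂π_H/∂q_H = 0: 120 - 3q_H - (q_E) = 0.
Best responses: q_E = (171 - q_H)/6, q_H = (120 - q_E)/3.
Solving the pair: q_E = 393/17, q_H = 549/17.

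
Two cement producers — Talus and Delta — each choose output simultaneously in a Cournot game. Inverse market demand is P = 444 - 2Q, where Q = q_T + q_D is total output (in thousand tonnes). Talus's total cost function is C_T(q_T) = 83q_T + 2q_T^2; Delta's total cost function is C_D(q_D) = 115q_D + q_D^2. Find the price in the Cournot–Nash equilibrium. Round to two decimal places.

Talus's profit: π_T = (444 - 2Q)q_T - (83q_T + 2q_T²). Setting ∂π_T/∂q_T = 0: 361 - 8q_T - 2(q_D) = 0.
Delta's profit: π_D = (444 - 2Q)q_D - (115q_D + q_D²). Setting ∂π_D/∂q_D = 0: 329 - 6q_D - 2(q_T) = 0.
So q_T = (361 - 2q_D)/8 and q_D = (329 - 2q_T)/6.
Substituting one into the other gives q_T = 377/11 and q_D = 955/22.
Total output Q = 1709/22, so price P = 444 - 2·(1709/22) = 288.6364.

288.64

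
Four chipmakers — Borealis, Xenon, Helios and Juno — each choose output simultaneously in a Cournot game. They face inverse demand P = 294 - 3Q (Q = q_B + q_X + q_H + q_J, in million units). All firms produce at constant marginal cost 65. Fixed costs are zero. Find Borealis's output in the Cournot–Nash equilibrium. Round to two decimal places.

15.27

Each firm earns π_i = (294 - 3Q)q_i - 65q_i.
Setting ∂π_i/∂q_i = 0 with rivals' quantities fixed: 229 - 6q_i - 3·Σ_{j≠i} q_j = 0.
By symmetry each firm produces the same amount; substituting Σ_{j≠i} q_j = 3q_i yields q_i = 229/15.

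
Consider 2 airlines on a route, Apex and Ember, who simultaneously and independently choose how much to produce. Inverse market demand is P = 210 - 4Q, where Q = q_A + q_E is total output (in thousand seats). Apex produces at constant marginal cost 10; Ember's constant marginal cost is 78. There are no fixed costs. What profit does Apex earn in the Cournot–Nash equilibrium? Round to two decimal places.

1995.11

Apex's profit: π_A = (210 - 4Q)q_A - (10q_A). Setting ∂π_A/∂q_A = 0: 200 - 8q_A - 4(q_E) = 0.
Ember's profit: π_E = (210 - 4Q)q_E - (78q_E). Setting ∂π_E/∂q_E = 0: 132 - 8q_E - 4(q_A) = 0.
Rearranging gives the reaction functions q_A = (200 - 4q_E)/8 and q_E = (132 - 4q_A)/8.
Substituting one into the other gives q_A = 67/3 and q_E = 16/3.
Price P = 210 - 4·(83/3) = 298/3.
Apex's profit: (298/3 - 10)·(67/3) = 1995.1111.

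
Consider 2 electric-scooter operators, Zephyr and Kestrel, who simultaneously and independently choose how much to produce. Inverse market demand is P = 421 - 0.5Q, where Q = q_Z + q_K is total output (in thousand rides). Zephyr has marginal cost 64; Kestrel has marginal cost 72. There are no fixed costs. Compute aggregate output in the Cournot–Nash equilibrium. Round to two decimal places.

470.67

Zephyr's profit: π_Z = (421 - 0.5Q)q_Z - (64q_Z). Setting ∂π_Z/∂q_Z = 0: 357 - q_Z - (1/2)(q_K) = 0.
Kestrel's profit: π_K = (421 - 0.5Q)q_K - (72q_K). Setting ∂π_K/∂q_K = 0: 349 - q_K - (1/2)(q_Z) = 0.
Best responses: q_Z = (357 - (1/2)q_K), q_K = (349 - (1/2)q_Z).
Solving the pair: q_Z = 730/3, q_K = 682/3.
Total output Q = 730/3 + 682/3 = 1412/3.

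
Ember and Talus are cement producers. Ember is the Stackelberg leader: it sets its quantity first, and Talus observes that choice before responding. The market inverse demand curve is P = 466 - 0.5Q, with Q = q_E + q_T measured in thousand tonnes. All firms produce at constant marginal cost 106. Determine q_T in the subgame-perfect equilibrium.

Solve by backward induction. Given q_E, the follower Talus maximises π_T = (466 - (1/2)q_E - (1/2)q_T)q_T - 106q_T.
Follower FOC: 360 - (1/2)q_E - q_T = 0, so q_T(q_E) = (360 - (1/2)q_E).
Ember substitutes q_T(q_E) into its own profit: π_E = q_E(466 - (1/2)q_E - (360 - (1/2)q_E)/2) - 106q_E = (286 - (1/4)q_E)q_E - 106q_E.
The leader's first-order condition 180 - (1/2)q_E = 0 yields q_E = 360.
Then q_T = (360 - (1/2)·360) = 180.

180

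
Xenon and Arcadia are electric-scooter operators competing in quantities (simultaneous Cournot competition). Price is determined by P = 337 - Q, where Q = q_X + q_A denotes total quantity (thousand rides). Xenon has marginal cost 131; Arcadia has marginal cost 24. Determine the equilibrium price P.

Xenon's profit: π_X = (337 - Q)q_X - (131q_X). Setting ∂π_X/∂q_X = 0: 206 - 2q_X - (q_A) = 0.
Arcadia's first-order condition: 313 - 2q_A - (q_X) = 0.
Best responses: q_X = (206 - q_A)/2, q_A = (313 - q_X)/2.
Solving the pair: q_X = 33, q_A = 140.
Total output Q = 173, so price P = 337 - 173 = 164.

164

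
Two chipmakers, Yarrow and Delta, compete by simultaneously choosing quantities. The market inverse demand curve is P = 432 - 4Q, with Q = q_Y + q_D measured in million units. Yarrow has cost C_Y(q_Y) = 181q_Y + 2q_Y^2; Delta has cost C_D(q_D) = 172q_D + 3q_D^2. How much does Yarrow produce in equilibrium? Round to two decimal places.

16.28

Yarrow's profit: π_Y = (432 - 4Q)q_Y - (181q_Y + 2q_Y²). Setting ∂π_Y/∂q_Y = 0: 251 - 12q_Y - 4(q_D) = 0.
Delta's first-order condition: 260 - 14q_D - 4(q_Y) = 0.
Best responses: q_Y = (251 - 4q_D)/12, q_D = (260 - 4q_Y)/14.
Substituting one into the other gives q_Y = 1237/76 and q_D = 529/38.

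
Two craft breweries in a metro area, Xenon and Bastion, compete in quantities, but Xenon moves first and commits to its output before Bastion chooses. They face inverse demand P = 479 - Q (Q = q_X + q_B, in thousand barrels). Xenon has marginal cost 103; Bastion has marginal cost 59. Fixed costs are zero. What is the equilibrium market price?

186

The follower Bastion best-responds to any q_X: π_B = (479 - Q)q_B - 59q_B.
∂π_B/∂q_B = 420 - q_X - 2q_B = 0 gives the reaction function q_B = (420 - q_X)/2.
Xenon substitutes q_B(q_X) into its own profit: π_X = q_X(479 - q_X - (420 - q_X)/2) - 103q_X = (269 - (1/2)q_X)q_X - 103q_X.
Maximising: ∂π_X/∂q_X = 166 - q_X = 0, giving q_X = 166.
Then q_B = (420 - 166)/2 = 127.
Total output Q = 293, so price P = 479 - 293 = 186.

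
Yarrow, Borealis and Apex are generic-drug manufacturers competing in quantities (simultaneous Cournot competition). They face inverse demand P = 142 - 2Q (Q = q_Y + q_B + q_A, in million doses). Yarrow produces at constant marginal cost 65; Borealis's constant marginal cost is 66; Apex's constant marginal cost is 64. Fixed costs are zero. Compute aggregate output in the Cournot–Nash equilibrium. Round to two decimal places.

Yarrow's profit: π_Y = (142 - 2Q)q_Y - (65q_Y). Setting ∂π_Y/∂q_Y = 0: 77 - 4q_Y - 2(q_B + q_A) = 0.
Borealis's first-order condition: 76 - 4q_B - 2(q_Y + q_A) = 0.
Apex's first-order condition: 78 - 4q_A - 2(q_Y + q_B) = 0.
Adding the 3 conditions: 231 − 4Q − 4Q = 0, i.e. Q = 231/8.
Back-substituting: q_Y = (77 − 231/4)/2 = 77/8, q_B = (76 − 231/4)/2 = 73/8, q_A = (78 − 231/4)/2 = 81/8.
Total output Q = 77/8 + 73/8 + 81/8 = 231/8.

28.88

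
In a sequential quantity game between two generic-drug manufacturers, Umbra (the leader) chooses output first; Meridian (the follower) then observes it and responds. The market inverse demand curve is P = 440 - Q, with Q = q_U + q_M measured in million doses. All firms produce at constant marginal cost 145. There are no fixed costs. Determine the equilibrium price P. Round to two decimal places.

218.75

Solve by backward induction. Given q_U, the follower Meridian maximises π_M = (440 - q_U - q_M)q_M - 145q_M.
Setting the follower's marginal profit to zero, 295 - q_U - 2q_M = 0, i.e. q_M = (295 - q_U)/2.
Umbra substitutes q_M(q_U) into its own profit: π_U = q_U(440 - q_U - (295 - q_U)/2) - 145q_U = (585/2 - (1/2)q_U)q_U - 145q_U.
Leader FOC: 295/2 - q_U = 0, so q_U = 295/2.
Then q_M = (295 - 295/2)/2 = 295/4.
Total output Q = 885/4, so price P = 440 - 885/4 = 875/4.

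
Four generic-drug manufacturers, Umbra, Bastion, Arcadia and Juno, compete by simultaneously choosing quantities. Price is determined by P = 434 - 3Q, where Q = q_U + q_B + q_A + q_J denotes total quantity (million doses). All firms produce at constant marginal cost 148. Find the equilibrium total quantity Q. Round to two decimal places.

76.27

Each firm earns π_i = (434 - 3Q)q_i - 148q_i.
First-order condition (treating rivals' output as given): 286 - 6q_i - 3·Σ_{j≠i} q_j = 0.
With identical firms every q_j equals q_i, so Σ_{j≠i} q_j = 3q_i and 286 = 15q_i, giving q_i = 286/15.
Total output Q = 286/15 + 286/15 + 286/15 + 286/15 = 1144/15.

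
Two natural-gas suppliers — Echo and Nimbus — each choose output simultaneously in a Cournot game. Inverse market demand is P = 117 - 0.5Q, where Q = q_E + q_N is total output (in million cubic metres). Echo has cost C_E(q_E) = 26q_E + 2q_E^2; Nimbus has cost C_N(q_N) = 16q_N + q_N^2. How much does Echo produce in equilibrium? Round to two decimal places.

15.08

Echo's profit: π_E = (117 - 0.5Q)q_E - (26q_E + 2q_E²). Setting ∂π_E/∂q_E = 0: 91 - 5q_E - (1/2)(q_N) = 0.
Nimbus's profit: π_N = (117 - 0.5Q)q_N - (16q_N + q_N²). Setting ∂π_N/∂q_N = 0: 101 - 3q_N - (1/2)(q_E) = 0.
Rearranging gives the reaction functions q_E = (91 - (1/2)q_N)/5 and q_N = (101 - (1/2)q_E)/3.
Solving the pair: q_E = 890/59, q_N = 1838/59.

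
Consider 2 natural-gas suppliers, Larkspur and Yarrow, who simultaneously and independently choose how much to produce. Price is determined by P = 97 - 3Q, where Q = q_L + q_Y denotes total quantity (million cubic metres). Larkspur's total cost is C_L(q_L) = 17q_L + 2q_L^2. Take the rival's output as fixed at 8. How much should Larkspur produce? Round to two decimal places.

With the rival's output fixed at 8, Larkspur's profit is π_L = (97 - 3·8 - 3q_L)q_L - (17q_L + 2q_L²) = (73 - 3q_L)q_L - (17q_L + 2q_L²).
∂π_L/∂q_L = 56 - 10q_L = 0, so q_L = 28/5.

5.60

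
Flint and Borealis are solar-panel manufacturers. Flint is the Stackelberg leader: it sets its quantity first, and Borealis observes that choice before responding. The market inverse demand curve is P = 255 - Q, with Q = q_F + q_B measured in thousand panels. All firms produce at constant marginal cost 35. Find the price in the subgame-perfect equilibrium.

90

Solve by backward induction. Given q_F, the follower Borealis maximises π_B = (255 - q_F - q_B)q_B - 35q_B.
Follower FOC: 220 - q_F - 2q_B = 0, so q_B(q_F) = (220 - q_F)/2.
Flint substitutes q_B(q_F) into its own profit: π_F = q_F(255 - q_F - (220 - q_F)/2) - 35q_F = (145 - (1/2)q_F)q_F - 35q_F.
Leader FOC: 110 - q_F = 0, so q_F = 110.
Then q_B = (220 - 110)/2 = 55.
Total output Q = 165, so price P = 255 - 165 = 90.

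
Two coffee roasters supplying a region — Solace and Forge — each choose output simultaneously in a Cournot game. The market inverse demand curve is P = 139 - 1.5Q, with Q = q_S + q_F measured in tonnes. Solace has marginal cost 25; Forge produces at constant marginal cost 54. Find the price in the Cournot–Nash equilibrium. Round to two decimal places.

Solace's profit: π_S = (139 - 1.5Q)q_S - (25q_S). Setting ∂π_S/∂q_S = 0: 114 - 3q_S - (3/2)(q_F) = 0.
Forge's profit: π_F = (139 - 1.5Q)q_F - (54q_F). Setting ∂π_F/∂q_F = 0: 85 - 3q_F - (3/2)(q_S) = 0.
Best responses: q_S = (114 - (3/2)q_F)/3, q_F = (85 - (3/2)q_S)/3.
Substituting one into the other gives q_S = 286/9 and q_F = 112/9.
Total output Q = 398/9, so price P = 139 - (3/2)·(398/9) = 218/3.

72.67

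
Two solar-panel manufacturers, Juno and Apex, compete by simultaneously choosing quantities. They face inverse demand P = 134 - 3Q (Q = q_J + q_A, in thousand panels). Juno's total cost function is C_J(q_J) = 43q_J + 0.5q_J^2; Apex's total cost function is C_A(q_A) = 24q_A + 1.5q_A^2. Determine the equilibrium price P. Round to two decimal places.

Juno's profit: π_J = (134 - 3Q)q_J - (43q_J + (1/2)q_J²). Setting ∂π_J/∂q_J = 0: 91 - 7q_J - 3(q_A) = 0.
Apex's profit: π_A = (134 - 3Q)q_A - (24q_A + (3/2)q_A²). Setting ∂π_A/∂q_A = 0: 110 - 9q_A - 3(q_J) = 0.
Best responses: q_J = (91 - 3q_A)/7, q_A = (110 - 3q_J)/9.
Substituting one into the other gives q_J = 163/18 and q_A = 497/54.
Total output Q = 493/27, so price P = 134 - 3·(493/27) = 713/9.

79.22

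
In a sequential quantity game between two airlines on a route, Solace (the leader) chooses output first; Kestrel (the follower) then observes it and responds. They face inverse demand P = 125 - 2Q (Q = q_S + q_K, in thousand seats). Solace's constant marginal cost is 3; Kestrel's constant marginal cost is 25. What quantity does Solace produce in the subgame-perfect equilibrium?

36

Solve by backward induction. Given q_S, the follower Kestrel maximises π_K = (125 - 2q_S - 2q_K)q_K - 25q_K.
Setting the follower's marginal profit to zero, 100 - 2q_S - 4q_K = 0, i.e. q_K = (100 - 2q_S)/4.
The leader anticipates this reaction. Substituting into P = 125 - 2Q gives P = 75 - q_S, so π_S = (75 - q_S)q_S - 3q_S.
Maximising: ∂π_S/∂q_S = 72 - 2q_S = 0, giving q_S = 36.
Then q_K = (100 - 2·36)/4 = 7.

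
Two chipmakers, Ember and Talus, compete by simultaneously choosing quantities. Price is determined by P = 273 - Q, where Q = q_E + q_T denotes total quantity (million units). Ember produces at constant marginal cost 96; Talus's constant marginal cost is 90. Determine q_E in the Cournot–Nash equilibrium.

57

Ember's profit: π_E = (273 - Q)q_E - (96q_E). Setting ∂π_E/∂q_E = 0: 177 - 2q_E - (q_T) = 0.
Talus's first-order condition: 183 - 2q_T - (q_E) = 0.
So q_E = (177 - q_T)/2 and q_T = (183 - q_E)/2.
Substituting one into the other gives q_E = 57 and q_T = 63.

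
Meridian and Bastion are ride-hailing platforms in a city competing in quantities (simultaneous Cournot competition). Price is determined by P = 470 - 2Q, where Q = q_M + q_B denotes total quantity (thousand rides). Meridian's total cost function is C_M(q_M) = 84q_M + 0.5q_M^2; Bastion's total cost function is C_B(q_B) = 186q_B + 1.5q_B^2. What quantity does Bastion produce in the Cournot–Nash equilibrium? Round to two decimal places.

20.90

Meridian's profit: π_M = (470 - 2Q)q_M - (84q_M + (1/2)q_M²). Setting ∂π_M/∂q_M = 0: 386 - 5q_M - 2(q_B) = 0.
Bastion's profit: π_B = (470 - 2Q)q_B - (186q_B + (3/2)q_B²). Setting ∂π_B/∂q_B = 0: 284 - 7q_B - 2(q_M) = 0.
So q_M = (386 - 2q_B)/5 and q_B = (284 - 2q_M)/7.
Solving the pair: q_M = 68.8387, q_B = 648/31.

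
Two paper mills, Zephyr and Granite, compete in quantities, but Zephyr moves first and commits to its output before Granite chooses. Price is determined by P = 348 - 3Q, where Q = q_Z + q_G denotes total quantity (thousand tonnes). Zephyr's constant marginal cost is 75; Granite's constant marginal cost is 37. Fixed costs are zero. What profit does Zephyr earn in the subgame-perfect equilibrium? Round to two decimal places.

2301.04

The follower Granite best-responds to any q_Z: π_G = (348 - 3Q)q_G - 37q_G.
∂π_G/∂q_G = 311 - 3q_Z - 6q_G = 0 gives the reaction function q_G = (311 - 3q_Z)/6.
Zephyr substitutes q_G(q_Z) into its own profit: π_Z = q_Z(348 - 3q_Z - (311 - 3q_Z)/2) - 75q_Z = (385/2 - (3/2)q_Z)q_Z - 75q_Z.
Leader FOC: 235/2 - 3q_Z = 0, so q_Z = 235/6.
Then q_G = (311 - 3·(235/6))/6 = 129/4.
Price P = 348 - 3·(857/12) = 535/4.
Zephyr's profit: (535/4 - 75)·(235/6) = 2301.0417.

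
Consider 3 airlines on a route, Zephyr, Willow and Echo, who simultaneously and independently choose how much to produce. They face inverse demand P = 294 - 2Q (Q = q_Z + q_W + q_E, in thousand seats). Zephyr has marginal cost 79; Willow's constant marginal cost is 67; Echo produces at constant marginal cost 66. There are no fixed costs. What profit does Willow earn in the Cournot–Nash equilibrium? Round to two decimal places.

1770.13

Zephyr's profit: π_Z = (294 - 2Q)q_Z - (79q_Z). Setting ∂π_Z/∂q_Z = 0: 215 - 4q_Z - 2(q_W + q_E) = 0.
Willow's profit: π_W = (294 - 2Q)q_W - (67q_W). Setting ∂π_W/∂q_W = 0: 227 - 4q_W - 2(q_Z + q_E) = 0.
Echo's profit: π_E = (294 - 2Q)q_E - (66q_E). Setting ∂π_E/∂q_E = 0: 228 - 4q_E - 2(q_Z + q_W) = 0.
Adding the 3 first-order conditions: 670 − 8Q = 0, so Q = 335/4.
Back-substituting: q_Z = (215 − 335/2)/2 = 95/4, q_W = (227 − 335/2)/2 = 119/4, q_E = (228 − 335/2)/2 = 121/4.
Price P = 294 - 2·(335/4) = 253/2.
Willow's profit: (253/2 - 67)·(119/4) = 1770.1250.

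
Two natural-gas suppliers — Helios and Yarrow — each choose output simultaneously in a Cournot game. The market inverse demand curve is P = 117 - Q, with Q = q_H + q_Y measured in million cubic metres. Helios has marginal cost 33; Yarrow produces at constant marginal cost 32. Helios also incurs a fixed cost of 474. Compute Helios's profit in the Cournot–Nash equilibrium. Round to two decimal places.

Helios's profit: π_H = (117 - Q)q_H - (33q_H). Setting ∂π_H/∂q_H = 0: 84 - 2q_H - (q_Y) = 0.
Yarrow's first-order condition: 85 - 2q_Y - (q_H) = 0.
So q_H = (84 - q_Y)/2 and q_Y = (85 - q_H)/2.
Solving the pair: q_H = 83/3, q_Y = 86/3.
Price P = 117 - 169/3 = 182/3.
Helios's profit: (182/3 - 33)·(83/3) - 474 = 291.4444.

291.44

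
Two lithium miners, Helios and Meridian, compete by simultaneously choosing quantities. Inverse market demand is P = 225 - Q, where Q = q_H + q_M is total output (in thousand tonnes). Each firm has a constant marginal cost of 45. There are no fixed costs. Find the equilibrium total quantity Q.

Each firm earns π_i = (225 - Q)q_i - 45q_i.
First-order condition (treating rivals' output as given): 180 - 2q_i - q_j = 0.
By symmetry each firm produces the same amount; substituting q_j = q_i yields q_i = 180/3 = 60.
Total output Q = 60 + 60 = 120.

120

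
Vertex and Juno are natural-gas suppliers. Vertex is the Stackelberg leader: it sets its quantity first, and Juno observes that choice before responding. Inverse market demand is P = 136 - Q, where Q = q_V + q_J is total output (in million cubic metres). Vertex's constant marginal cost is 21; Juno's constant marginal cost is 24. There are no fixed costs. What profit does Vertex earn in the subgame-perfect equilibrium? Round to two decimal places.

1740.50

Solve by backward induction. Given q_V, the follower Juno maximises π_J = (136 - q_V - q_J)q_J - 24q_J.
Follower FOC: 112 - q_V - 2q_J = 0, so q_J(q_V) = (112 - q_V)/2.
Vertex substitutes q_J(q_V) into its own profit: π_V = q_V(136 - q_V - (112 - q_V)/2) - 21q_V = (80 - (1/2)q_V)q_V - 21q_V.
Leader FOC: 59 - q_V = 0, so q_V = 59.
Then q_J = (112 - 59)/2 = 53/2.
Price P = 136 - 171/2 = 101/2.
Vertex's profit: (101/2 - 21)·59 = 1740.5000.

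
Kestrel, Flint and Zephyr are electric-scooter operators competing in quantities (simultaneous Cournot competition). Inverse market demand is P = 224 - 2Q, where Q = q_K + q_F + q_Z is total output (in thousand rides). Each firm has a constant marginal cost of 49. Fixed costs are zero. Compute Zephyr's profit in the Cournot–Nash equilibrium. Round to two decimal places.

957.03

Each firm earns π_i = (224 - 2Q)q_i - 49q_i.
Setting ∂π_i/∂q_i = 0 with rivals' quantities fixed: 175 - 4q_i - 2·Σ_{j≠i} q_j = 0.
By symmetry each firm produces the same amount; substituting Σ_{j≠i} q_j = 2q_i yields q_i = 175/8.
Price P = 224 - 2·(525/8) = 371/4.
Zephyr's profit: (371/4 - 49)·(175/8) = 957.0313.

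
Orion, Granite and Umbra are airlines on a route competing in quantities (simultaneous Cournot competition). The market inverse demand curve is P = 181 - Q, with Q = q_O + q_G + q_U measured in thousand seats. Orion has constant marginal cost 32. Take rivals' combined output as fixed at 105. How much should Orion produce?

22

With rivals' combined output fixed at 105, Orion's profit is π_O = (181 - 105 - q_O)q_O - (32q_O) = (76 - q_O)q_O - (32q_O).
∂π_O/∂q_O = 44 - 2q_O = 0, so q_O = 22.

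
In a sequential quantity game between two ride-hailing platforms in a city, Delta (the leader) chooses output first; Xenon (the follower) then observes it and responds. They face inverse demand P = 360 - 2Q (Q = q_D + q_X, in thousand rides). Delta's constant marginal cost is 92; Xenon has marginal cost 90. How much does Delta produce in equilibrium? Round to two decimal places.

66.50

The follower Xenon best-responds to any q_D: π_X = (360 - 2Q)q_X - 90q_X.
Follower FOC: 270 - 2q_D - 4q_X = 0, so q_X(q_D) = (270 - 2q_D)/4.
Delta substitutes q_X(q_D) into its own profit: π_D = q_D(360 - 2q_D - (270 - 2q_D)/2) - 92q_D = (225 - q_D)q_D - 92q_D.
The leader's first-order condition 133 - 2q_D = 0 yields q_D = 133/2.
Then q_X = (270 - 2·(133/2))/4 = 137/4.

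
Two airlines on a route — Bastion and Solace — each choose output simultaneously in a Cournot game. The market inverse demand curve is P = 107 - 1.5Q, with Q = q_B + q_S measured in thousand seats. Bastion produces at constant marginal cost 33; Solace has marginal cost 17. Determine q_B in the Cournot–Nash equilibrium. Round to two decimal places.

12.89

Bastion's profit: π_B = (107 - 1.5Q)q_B - (33q_B). Setting ∂π_B/∂q_B = 0: 74 - 3q_B - (3/2)(q_S) = 0.
Solace's profit: π_S = (107 - 1.5Q)q_S - (17q_S). Setting ∂π_S/∂q_S = 0: 90 - 3q_S - (3/2)(q_B) = 0.
Best responses: q_B = (74 - (3/2)q_S)/3, q_S = (90 - (3/2)q_B)/3.
Substituting one into the other gives q_B = 116/9 and q_S = 212/9.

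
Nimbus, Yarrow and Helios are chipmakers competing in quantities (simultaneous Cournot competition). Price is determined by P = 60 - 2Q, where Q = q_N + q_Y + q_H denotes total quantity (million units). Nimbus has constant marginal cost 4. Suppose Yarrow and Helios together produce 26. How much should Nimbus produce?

With rivals' combined output fixed at 26, Nimbus's profit is π_N = (60 - 2·26 - 2q_N)q_N - (4q_N) = (8 - 2q_N)q_N - (4q_N).
∂π_N/∂q_N = 4 - 4q_N = 0, so q_N = 1.

1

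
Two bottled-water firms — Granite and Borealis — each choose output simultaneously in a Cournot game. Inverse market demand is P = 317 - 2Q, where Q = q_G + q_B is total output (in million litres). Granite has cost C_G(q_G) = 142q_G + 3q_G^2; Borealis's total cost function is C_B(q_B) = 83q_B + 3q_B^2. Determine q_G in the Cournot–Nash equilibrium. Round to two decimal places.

Granite's profit: π_G = (317 - 2Q)q_G - (142q_G + 3q_G²). Setting ∂π_G/∂q_G = 0: 175 - 10q_G - 2(q_B) = 0.
Borealis's first-order condition: 234 - 10q_B - 2(q_G) = 0.
Best responses: q_G = (175 - 2q_B)/10, q_B = (234 - 2q_G)/10.
Substituting one into the other gives q_G = 641/48 and q_B = 995/48.

13.35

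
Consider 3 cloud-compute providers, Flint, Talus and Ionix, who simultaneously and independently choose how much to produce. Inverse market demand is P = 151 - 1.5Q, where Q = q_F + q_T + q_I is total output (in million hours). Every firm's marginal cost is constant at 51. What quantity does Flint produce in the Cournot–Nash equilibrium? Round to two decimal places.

16.67

A representative firm's profit is π_i = q_i(151 - 1.5Q) - 51q_i.
Setting ∂π_i/∂q_i = 0 with rivals' quantities fixed: 100 - 3q_i - (3/2)·Σ_{j≠i} q_j = 0.
With identical firms every q_j equals q_i, so Σ_{j≠i} q_j = 2q_i and 100 = 6q_i, giving q_i = 50/3.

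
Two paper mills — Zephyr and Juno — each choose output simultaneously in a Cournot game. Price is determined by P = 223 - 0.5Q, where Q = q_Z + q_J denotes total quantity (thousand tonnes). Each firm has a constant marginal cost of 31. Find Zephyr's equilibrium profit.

Each firm earns π_i = (223 - 0.5Q)q_i - 31q_i.
Setting ∂π_i/∂q_i = 0 with rivals' quantities fixed: 192 - q_i - (1/2)q_j = 0.
With identical firms every q_j equals q_i, so q_j = q_i and 192 = (3/2)q_i, giving q_i = 128.
Price P = 223 - (1/2)·256 = 95.
Zephyr's profit: (95 - 31)·128 = 8192.

8192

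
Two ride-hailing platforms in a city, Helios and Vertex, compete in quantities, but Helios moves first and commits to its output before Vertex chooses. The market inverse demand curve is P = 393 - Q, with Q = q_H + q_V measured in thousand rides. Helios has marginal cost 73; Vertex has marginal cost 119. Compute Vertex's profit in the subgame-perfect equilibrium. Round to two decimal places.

2070.25

The follower Vertex best-responds to any q_H: π_V = (393 - Q)q_V - 119q_V.
Follower FOC: 274 - q_H - 2q_V = 0, so q_V(q_H) = (274 - q_H)/2.
Helios substitutes q_V(q_H) into its own profit: π_H = q_H(393 - q_H - (274 - q_H)/2) - 73q_H = (256 - (1/2)q_H)q_H - 73q_H.
Maximising: ∂π_H/∂q_H = 183 - q_H = 0, giving q_H = 183.
Then q_V = (274 - 183)/2 = 91/2.
Price P = 393 - 457/2 = 329/2.
Vertex's profit: (329/2 - 119)·(91/2) = 2070.2500.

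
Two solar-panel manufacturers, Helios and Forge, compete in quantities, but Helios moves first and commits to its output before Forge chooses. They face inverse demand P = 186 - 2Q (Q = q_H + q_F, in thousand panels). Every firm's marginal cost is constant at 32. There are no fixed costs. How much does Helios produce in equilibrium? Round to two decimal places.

Solve by backward induction. Given q_H, the follower Forge maximises π_F = (186 - 2q_H - 2q_F)q_F - 32q_F.
Setting the follower's marginal profit to zero, 154 - 2q_H - 4q_F = 0, i.e. q_F = (154 - 2q_H)/4.
The leader anticipates this reaction. Substituting into P = 186 - 2Q gives P = 109 - q_H, so π_H = (109 - q_H)q_H - 32q_H.
Maximising: ∂π_H/∂q_H = 77 - 2q_H = 0, giving q_H = 77/2.
Then q_F = (154 - 2·(77/2))/4 = 77/4.

38.50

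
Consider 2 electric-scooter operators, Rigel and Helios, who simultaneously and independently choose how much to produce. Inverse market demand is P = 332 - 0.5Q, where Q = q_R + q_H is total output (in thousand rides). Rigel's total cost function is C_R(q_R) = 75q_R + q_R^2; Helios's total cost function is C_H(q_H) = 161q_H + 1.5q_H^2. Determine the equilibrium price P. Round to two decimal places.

275.53

Rigel's profit: π_R = (332 - 0.5Q)q_R - (75q_R + q_R²). Setting ∂π_R/∂q_R = 0: 257 - 3q_R - (1/2)(q_H) = 0.
Helios's first-order condition: 171 - 4q_H - (1/2)(q_R) = 0.
Rearranging gives the reaction functions q_R = (257 - (1/2)q_H)/3 and q_H = (171 - (1/2)q_R)/4.
Substituting one into the other gives q_R = 80.2128 and q_H = 1538/47.
Total output Q = 112.9362, so price P = 332 - (1/2)·112.9362 = 275.5319.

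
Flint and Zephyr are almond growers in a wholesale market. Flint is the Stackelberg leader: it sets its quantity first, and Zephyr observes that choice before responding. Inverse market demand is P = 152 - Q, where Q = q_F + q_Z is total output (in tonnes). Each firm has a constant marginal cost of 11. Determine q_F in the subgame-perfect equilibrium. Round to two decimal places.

70.50

The follower Zephyr best-responds to any q_F: π_Z = (152 - Q)q_Z - 11q_Z.
∂π_Z/∂q_Z = 141 - q_F - 2q_Z = 0 gives the reaction function q_Z = (141 - q_F)/2.
Flint substitutes q_Z(q_F) into its own profit: π_F = q_F(152 - q_F - (141 - q_F)/2) - 11q_F = (163/2 - (1/2)q_F)q_F - 11q_F.
The leader's first-order condition 141/2 - q_F = 0 yields q_F = 141/2.
Then q_Z = (141 - 141/2)/2 = 141/4.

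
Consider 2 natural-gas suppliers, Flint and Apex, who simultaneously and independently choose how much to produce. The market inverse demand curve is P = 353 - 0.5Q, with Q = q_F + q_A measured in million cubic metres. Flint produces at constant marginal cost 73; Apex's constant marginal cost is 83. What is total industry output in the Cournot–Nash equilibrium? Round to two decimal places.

366.67

Flint's profit: π_F = (353 - 0.5Q)q_F - (73q_F). Setting ∂π_F/∂q_F = 0: 280 - q_F - (1/2)(q_A) = 0.
Apex's profit: π_A = (353 - 0.5Q)q_A - (83q_A). Setting ∂π_A/∂q_A = 0: 270 - q_A - (1/2)(q_F) = 0.
Best responses: q_F = (280 - (1/2)q_A), q_A = (270 - (1/2)q_F).
Substituting one into the other gives q_F = 580/3 and q_A = 520/3.
Total output Q = 580/3 + 520/3 = 1100/3.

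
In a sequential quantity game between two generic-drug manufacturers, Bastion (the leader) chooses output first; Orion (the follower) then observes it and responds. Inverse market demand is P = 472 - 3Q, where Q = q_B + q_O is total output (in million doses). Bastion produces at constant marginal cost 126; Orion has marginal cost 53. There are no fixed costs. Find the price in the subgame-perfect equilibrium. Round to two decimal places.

194.25

The follower Orion best-responds to any q_B: π_O = (472 - 3Q)q_O - 53q_O.
Setting the follower's marginal profit to zero, 419 - 3q_B - 6q_O = 0, i.e. q_O = (419 - 3q_B)/6.
The leader anticipates this reaction. Substituting into P = 472 - 3Q gives P = 525/2 - (3/2)q_B, so π_B = (525/2 - (3/2)q_B)q_B - 126q_B.
Maximising: ∂π_B/∂q_B = 273/2 - 3q_B = 0, giving q_B = 91/2.
Then q_O = (419 - 3·(91/2))/6 = 565/12.
Total output Q = 1111/12, so price P = 472 - 3·(1111/12) = 777/4.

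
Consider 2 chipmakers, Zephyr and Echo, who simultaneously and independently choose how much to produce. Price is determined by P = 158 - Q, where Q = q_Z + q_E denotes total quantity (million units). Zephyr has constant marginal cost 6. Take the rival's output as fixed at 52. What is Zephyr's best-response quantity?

50

With the rival's output fixed at 52, Zephyr's profit is π_Z = (158 - 52 - q_Z)q_Z - (6q_Z) = (106 - q_Z)q_Z - (6q_Z).
∂π_Z/∂q_Z = 100 - 2q_Z = 0, so q_Z = 50.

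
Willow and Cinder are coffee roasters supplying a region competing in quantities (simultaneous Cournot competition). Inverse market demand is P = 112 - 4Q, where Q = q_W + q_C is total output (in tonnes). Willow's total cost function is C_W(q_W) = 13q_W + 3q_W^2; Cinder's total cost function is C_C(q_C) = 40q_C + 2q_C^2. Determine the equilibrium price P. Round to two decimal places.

72.21

Willow's profit: π_W = (112 - 4Q)q_W - (13q_W + 3q_W²). Setting ∂π_W/∂q_W = 0: 99 - 14q_W - 4(q_C) = 0.
Cinder's profit: π_C = (112 - 4Q)q_C - (40q_C + 2q_C²). Setting ∂π_C/∂q_C = 0: 72 - 12q_C - 4(q_W) = 0.
Best responses: q_W = (99 - 4q_C)/14, q_C = (72 - 4q_W)/12.
Substituting one into the other gives q_W = 225/38 and q_C = 153/38.
Total output Q = 189/19, so price P = 112 - 4·(189/19) = 1372/19.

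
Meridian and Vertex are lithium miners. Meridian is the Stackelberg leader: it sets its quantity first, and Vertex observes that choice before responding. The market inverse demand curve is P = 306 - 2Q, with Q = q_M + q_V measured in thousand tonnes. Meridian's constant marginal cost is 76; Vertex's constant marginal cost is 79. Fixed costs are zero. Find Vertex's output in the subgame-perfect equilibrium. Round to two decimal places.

27.63

Solve by backward induction. Given q_M, the follower Vertex maximises π_V = (306 - 2q_M - 2q_V)q_V - 79q_V.
∂π_V/∂q_V = 227 - 2q_M - 4q_V = 0 gives the reaction function q_V = (227 - 2q_M)/4.
The leader anticipates this reaction. Substituting into P = 306 - 2Q gives P = 385/2 - q_M, so π_M = (385/2 - q_M)q_M - 76q_M.
Leader FOC: 233/2 - 2q_M = 0, so q_M = 233/4.
Then q_V = (227 - 2·(233/4))/4 = 221/8.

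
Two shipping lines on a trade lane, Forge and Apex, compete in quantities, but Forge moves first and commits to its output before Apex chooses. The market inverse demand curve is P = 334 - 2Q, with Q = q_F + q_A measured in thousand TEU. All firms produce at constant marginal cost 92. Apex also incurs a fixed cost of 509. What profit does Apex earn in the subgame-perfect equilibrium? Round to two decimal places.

1321.13

The follower Apex best-responds to any q_F: π_A = (334 - 2Q)q_A - 92q_A.
∂π_A/∂q_A = 242 - 2q_F - 4q_A = 0 gives the reaction function q_A = (242 - 2q_F)/4.
Forge substitutes q_A(q_F) into its own profit: π_F = q_F(334 - 2q_F - (242 - 2q_F)/2) - 92q_F = (213 - q_F)q_F - 92q_F.
The leader's first-order condition 121 - 2q_F = 0 yields q_F = 121/2.
Then q_A = (242 - 2·(121/2))/4 = 121/4.
Price P = 334 - 2·(363/4) = 305/2.
Apex's profit: (305/2 - 92)·(121/4) - 509 = 1321.1250.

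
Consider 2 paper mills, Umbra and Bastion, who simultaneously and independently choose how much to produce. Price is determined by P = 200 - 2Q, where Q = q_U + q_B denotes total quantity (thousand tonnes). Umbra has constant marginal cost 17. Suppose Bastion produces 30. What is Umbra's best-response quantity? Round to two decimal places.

30.75

With the rival's output fixed at 30, Umbra's profit is π_U = (200 - 2·30 - 2q_U)q_U - (17q_U) = (140 - 2q_U)q_U - (17q_U).
∂π_U/∂q_U = 123 - 4q_U = 0, so q_U = 123/4.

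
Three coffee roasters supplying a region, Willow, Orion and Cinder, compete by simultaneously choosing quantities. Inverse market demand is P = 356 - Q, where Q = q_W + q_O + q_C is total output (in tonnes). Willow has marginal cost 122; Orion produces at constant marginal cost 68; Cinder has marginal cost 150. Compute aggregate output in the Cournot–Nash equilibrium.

Willow's profit: π_W = (356 - Q)q_W - (122q_W). Setting ∂π_W/∂q_W = 0: 234 - 2q_W - (q_O + q_C) = 0.
Orion's first-order condition: 288 - 2q_O - (q_W + q_C) = 0.
Cinder's first-order condition: 206 - 2q_C - (q_W + q_O) = 0.
Adding the 3 first-order conditions: 728 − 4Q = 0, so Q = 182.
Back-substituting: q_W = (234 − 182) = 52, q_O = (288 − 182) = 106, q_C = (206 − 182) = 24.
Total output Q = 52 + 106 + 24 = 182.

182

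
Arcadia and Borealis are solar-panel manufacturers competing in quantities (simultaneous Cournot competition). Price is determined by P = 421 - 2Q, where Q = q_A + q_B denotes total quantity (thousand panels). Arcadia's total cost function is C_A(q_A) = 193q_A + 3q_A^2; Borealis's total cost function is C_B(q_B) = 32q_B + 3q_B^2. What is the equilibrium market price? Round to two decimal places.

Arcadia's profit: π_A = (421 - 2Q)q_A - (193q_A + 3q_A²). Setting ∂π_A/∂q_A = 0: 228 - 10q_A - 2(q_B) = 0.
Borealis's profit: π_B = (421 - 2Q)q_B - (32q_B + 3q_B²). Setting ∂π_B/∂q_B = 0: 389 - 10q_B - 2(q_A) = 0.
Rearranging gives the reaction functions q_A = (228 - 2q_B)/10 and q_B = (389 - 2q_A)/10.
Substituting one into the other gives q_A = 751/48 and q_B = 1717/48.
Total output Q = 617/12, so price P = 421 - 2·(617/12) = 1909/6.

318.17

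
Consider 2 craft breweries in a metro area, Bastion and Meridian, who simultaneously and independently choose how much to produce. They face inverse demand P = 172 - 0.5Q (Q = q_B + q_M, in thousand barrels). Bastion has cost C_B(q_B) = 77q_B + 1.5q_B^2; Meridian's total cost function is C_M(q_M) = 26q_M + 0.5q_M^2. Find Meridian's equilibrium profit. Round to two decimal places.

4792.21

Bastion's profit: π_B = (172 - 0.5Q)q_B - (77q_B + (3/2)q_B²). Setting ∂π_B/∂q_B = 0: 95 - 4q_B - (1/2)(q_M) = 0.
Meridian's first-order condition: 146 - 2q_M - (1/2)(q_B) = 0.
Best responses: q_B = (95 - (1/2)q_M)/4, q_M = (146 - (1/2)q_B)/2.
Substituting one into the other gives q_B = 468/31 and q_M = 69.2258.
Price P = 172 - (1/2)·84.3226 = 129.8387.
Meridian's profit: 129.8387·69.2258 - 26·69.2258 - (1/2)·69.2258² = 4792.2123.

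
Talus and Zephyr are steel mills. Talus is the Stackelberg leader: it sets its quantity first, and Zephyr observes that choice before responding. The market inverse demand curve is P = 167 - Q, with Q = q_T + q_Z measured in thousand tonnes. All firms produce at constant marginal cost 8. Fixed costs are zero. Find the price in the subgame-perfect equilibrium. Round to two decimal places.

47.75

The follower Zephyr best-responds to any q_T: π_Z = (167 - Q)q_Z - 8q_Z.
∂π_Z/∂q_Z = 159 - q_T - 2q_Z = 0 gives the reaction function q_Z = (159 - q_T)/2.
The leader anticipates this reaction. Substituting into P = 167 - Q gives P = 175/2 - (1/2)q_T, so π_T = (175/2 - (1/2)q_T)q_T - 8q_T.
The leader's first-order condition 159/2 - q_T = 0 yields q_T = 159/2.
Then q_Z = (159 - 159/2)/2 = 159/4.
Total output Q = 477/4, so price P = 167 - 477/4 = 191/4.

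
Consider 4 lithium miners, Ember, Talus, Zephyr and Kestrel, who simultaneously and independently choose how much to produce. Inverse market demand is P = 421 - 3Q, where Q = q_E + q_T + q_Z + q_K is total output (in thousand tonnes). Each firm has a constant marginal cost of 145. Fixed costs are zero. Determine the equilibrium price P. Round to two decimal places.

200.20

Each firm earns π_i = (421 - 3Q)q_i - 145q_i.
First-order condition (treating rivals' output as given): 276 - 6q_i - 3·Σ_{j≠i} q_j = 0.
With identical firms every q_j equals q_i, so Σ_{j≠i} q_j = 3q_i and 276 = 15q_i, giving q_i = 92/5.
Total output Q = 368/5, so price P = 421 - 3·(368/5) = 1001/5.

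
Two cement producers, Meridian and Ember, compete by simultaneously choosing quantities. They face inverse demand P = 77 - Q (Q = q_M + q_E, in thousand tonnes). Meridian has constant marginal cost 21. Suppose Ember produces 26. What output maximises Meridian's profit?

15

With the rival's output fixed at 26, Meridian's profit is π_M = (77 - 26 - q_M)q_M - (21q_M) = (51 - q_M)q_M - (21q_M).
∂π_M/∂q_M = 30 - 2q_M = 0, so q_M = 15.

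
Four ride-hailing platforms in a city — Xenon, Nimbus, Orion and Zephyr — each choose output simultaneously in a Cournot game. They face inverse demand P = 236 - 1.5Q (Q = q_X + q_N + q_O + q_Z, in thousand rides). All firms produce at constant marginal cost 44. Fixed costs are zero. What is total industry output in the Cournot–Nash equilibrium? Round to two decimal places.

102.40

Each firm earns π_i = (236 - 1.5Q)q_i - 44q_i.
First-order condition (treating rivals' output as given): 192 - 3q_i - (3/2)·Σ_{j≠i} q_j = 0.
By symmetry each firm produces the same amount; substituting Σ_{j≠i} q_j = 3q_i yields q_i = 192/(15/2) = 128/5.
Total output Q = 128/5 + 128/5 + 128/5 + 128/5 = 512/5.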